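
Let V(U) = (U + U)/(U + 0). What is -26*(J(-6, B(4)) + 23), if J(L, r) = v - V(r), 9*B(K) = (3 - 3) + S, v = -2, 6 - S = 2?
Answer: -494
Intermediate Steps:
S = 4 (S = 6 - 1*2 = 6 - 2 = 4)
B(K) = 4/9 (B(K) = ((3 - 3) + 4)/9 = (0 + 4)/9 = (⅑)*4 = 4/9)
V(U) = 2 (V(U) = (2*U)/U = 2)
J(L, r) = -4 (J(L, r) = -2 - 1*2 = -2 - 2 = -4)
-26*(J(-6, B(4)) + 23) = -26*(-4 + 23) = -26*19 = -494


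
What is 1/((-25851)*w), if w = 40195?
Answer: -1/1039080945 ≈ -9.6239e-10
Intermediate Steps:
1/((-25851)*w) = 1/(-25851*40195) = -1/25851*1/40195 = -1/1039080945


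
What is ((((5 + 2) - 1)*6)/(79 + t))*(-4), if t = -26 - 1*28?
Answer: -144/25 ≈ -5.7600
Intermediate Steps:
t = -54 (t = -26 - 28 = -54)
((((5 + 2) - 1)*6)/(79 + t))*(-4) = ((((5 + 2) - 1)*6)/(79 - 54))*(-4) = (((7 - 1)*6)/25)*(-4) = ((6*6)/25)*(-4) = ((1/25)*36)*(-4) = (36/25)*(-4) = -144/25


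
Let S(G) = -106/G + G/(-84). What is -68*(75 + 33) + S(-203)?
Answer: -17882825/2436 ≈ -7341.1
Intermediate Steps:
S(G) = -106/G - G/84 (S(G) = -106/G + G*(-1/84) = -106/G - G/84)
-68*(75 + 33) + S(-203) = -68*(75 + 33) + (-106/(-203) - 1/84*(-203)) = -68*108 + (-106*(-1/203) + 29/12) = -7344 + (106/203 + 29/12) = -7344 + 7159/2436 = -17882825/2436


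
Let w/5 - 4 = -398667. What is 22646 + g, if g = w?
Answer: -1970669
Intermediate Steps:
w = -1993315 (w = 20 + 5*(-398667) = 20 - 1993335 = -1993315)
g = -1993315
22646 + g = 22646 - 1993315 = -1970669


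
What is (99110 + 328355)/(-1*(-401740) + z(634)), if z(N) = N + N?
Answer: 427465/403008 ≈ 1.0607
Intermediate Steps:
z(N) = 2*N
(99110 + 328355)/(-1*(-401740) + z(634)) = (99110 + 328355)/(-1*(-401740) + 2*634) = 427465/(401740 + 1268) = 427465/403008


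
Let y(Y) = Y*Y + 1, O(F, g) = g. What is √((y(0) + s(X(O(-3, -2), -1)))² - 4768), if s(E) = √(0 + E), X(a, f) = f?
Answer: √(-4768 + 2*I) ≈ 0.014 + 69.051*I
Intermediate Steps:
y(Y) = 1 + Y² (y(Y) = Y² + 1 = 1 + Y²)
s(E) = √E
√((y(0) + s(X(O(-3, -2), -1)))² - 4768) = √(((1 + 0²) + √(-1))² - 4768) = √(((1 + 0) + I)² - 4768) = √((1 + I)² - 4768) = √(-4768 + (1 + I)²)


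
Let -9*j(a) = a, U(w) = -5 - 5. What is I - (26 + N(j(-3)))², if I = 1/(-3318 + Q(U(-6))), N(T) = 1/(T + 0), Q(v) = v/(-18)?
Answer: -25109746/29857 ≈ -841.00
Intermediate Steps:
U(w) = -10
Q(v) = -v/18 (Q(v) = v*(-1/18) = -v/18)
j(a) = -a/9
N(T) = 1/T
I = -9/29857 (I = 1/(-3318 - 1/18*(-10)) = 1/(-3318 + 5/9) = 1/(-29857/9) = -9/29857 ≈ -0.00030144)
I - (26 + N(j(-3)))² = -9/29857 - (26 + 1/(-⅑*(-3)))² = -9/29857 - (26 + 1/(⅓))² = -9/29857 - (26 + 3)² = -9/29857 - 1*29² = -9/29857 - 1*841 = -9/29857 - 841 = -25109746/29857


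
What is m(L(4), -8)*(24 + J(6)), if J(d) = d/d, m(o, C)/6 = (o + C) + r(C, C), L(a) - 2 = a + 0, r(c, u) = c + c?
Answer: -2700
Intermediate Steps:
r(c, u) = 2*c
L(a) = 2 + a (L(a) = 2 + (a + 0) = 2 + a)
m(o, C) = 6*o + 18*C (m(o, C) = 6*((o + C) + 2*C) = 6*((C + o) + 2*C) = 6*(o + 3*C) = 6*o + 18*C)
J(d) = 1
m(L(4), -8)*(24 + J(6)) = (6*(2 + 4) + 18*(-8))*(24 + 1) = (6*6 - 144)*25 = (36 - 144)*25 = -108*25 = -2700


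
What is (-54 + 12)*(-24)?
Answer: 1008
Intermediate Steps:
(-54 + 12)*(-24) = -42*(-24) = 1008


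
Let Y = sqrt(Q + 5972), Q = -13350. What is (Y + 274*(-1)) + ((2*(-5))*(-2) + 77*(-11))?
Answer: -1101 + I*sqrt(7378) ≈ -1101.0 + 85.895*I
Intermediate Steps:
Y = I*sqrt(7378) (Y = sqrt(-13350 + 5972) = sqrt(-7378) = I*sqrt(7378) ≈ 85.895*I)
(Y + 274*(-1)) + ((2*(-5))*(-2) + 77*(-11)) = (I*sqrt(7378) + 274*(-1)) + ((2*(-5))*(-2) + 77*(-11)) = (I*sqrt(7378) - 274) + (-10*(-2) - 847) = (-274 + I*sqrt(7378)) + (20 - 847) = (-274 + I*sqrt(7378)) - 827 = -1101 + I*sqrt(7378)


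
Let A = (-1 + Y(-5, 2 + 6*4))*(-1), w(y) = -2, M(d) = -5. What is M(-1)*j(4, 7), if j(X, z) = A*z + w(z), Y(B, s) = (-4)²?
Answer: 535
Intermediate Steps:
Y(B, s) = 16
A = -15 (A = (-1 + 16)*(-1) = 15*(-1) = -15)
j(X, z) = -2 - 15*z (j(X, z) = -15*z - 2 = -2 - 15*z)
M(-1)*j(4, 7) = -5*(-2 - 15*7) = -5*(-2 - 105) = -5*(-107) = 535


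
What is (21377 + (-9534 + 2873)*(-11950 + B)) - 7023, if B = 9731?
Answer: 14795113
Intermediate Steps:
(21377 + (-9534 + 2873)*(-11950 + B)) - 7023 = (21377 + (-9534 + 2873)*(-11950 + 9731)) - 7023 = (21377 - 6661*(-2219)) - 7023 = (21377 + 14780759) - 7023 = 14802136 - 7023 = 14795113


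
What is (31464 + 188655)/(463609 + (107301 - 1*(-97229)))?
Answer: 73373/222713 ≈ 0.32945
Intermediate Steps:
(31464 + 188655)/(463609 + (107301 - 1*(-97229))) = 220119/(463609 + (107301 + 97229)) = 220119/(463609 + 204530) = 220119/668139 = 220119*(1/668139) = 73373/222713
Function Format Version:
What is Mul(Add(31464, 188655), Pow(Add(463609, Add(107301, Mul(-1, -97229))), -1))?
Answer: Rational(73373, 222713) ≈ 0.32945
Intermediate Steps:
Mul(Add(31464, 188655), Pow(Add(463609, Add(107301, Mul(-1, -97229))), -1)) = Mul(220119, Pow(Add(463609, Add(107301, 97229)), -1)) = Mul(220119, Pow(Add(463609, 204530), -1)) = Mul(220119, Pow(668139, -1)) = Mul(220119, Rational(1, 668139)) = Rational(73373, 222713)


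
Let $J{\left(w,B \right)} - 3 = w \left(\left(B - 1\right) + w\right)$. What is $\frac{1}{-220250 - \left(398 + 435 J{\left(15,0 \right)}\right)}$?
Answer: $- \frac{1}{313303} \approx -3.1918 \cdot 10^{-6}$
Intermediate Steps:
$J{\left(w,B \right)} = 3 + w \left(-1 + B + w\right)$ ($J{\left(w,B \right)} = 3 + w \left(\left(B - 1\right) + w\right) = 3 + w \left(\left(-1 + B\right) + w\right) = 3 + w \left(-1 + B + w\right)$)
$\frac{1}{-220250 - \left(398 + 435 J{\left(15,0 \right)}\right)} = \frac{1}{-220250 - \left(398 + 435 \left(3 + 15^{2} - 15 + 0 \cdot 15\right)\right)} = \frac{1}{-220250 - \left(398 + 435 \left(3 + 225 - 15 + 0\right)\right)} = \frac{1}{-220250 - 93053} = \frac{1}{-313303} = - \frac{1}{313303}$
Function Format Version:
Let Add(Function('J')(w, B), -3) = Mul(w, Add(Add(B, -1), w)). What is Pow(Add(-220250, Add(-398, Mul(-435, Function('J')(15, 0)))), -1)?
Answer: Rational(-1, 313303) ≈ -3.1918e-6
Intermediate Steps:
Function('J')(w, B) = Add(3, Mul(w, Add(-1, B, w))) (Function('J')(w, B) = Add(3, Mul(w, Add(Add(B, -1), w))) = Add(3, Mul(w, Add(Add(-1, B), w))) = Add(3, Mul(w, Add(-1, B, w))))
Pow(Add(-220250, Add(-398, Mul(-435, Function('J')(15, 0)))), -1) = Pow(Add(-220250, Add(-398, Mul(-435, Add(3, Pow(15, 2), Mul(-1, 15), Mul(0, 15))))), -1) = Pow(Add(-220250, Add(-398, Mul(-435, Add(3, 225, -15, 0)))), -1) = Pow(Add(-220250, Add(-398, Mul(-435, 213))), -1) = Pow(Add(-220250, Add(-398, -92655)), -1) = Pow(Add(-220250, -93053), -1) = Pow(-313303, -1) = Rational(-1, 313303)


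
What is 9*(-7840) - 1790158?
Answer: -1860718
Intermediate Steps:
9*(-7840) - 1790158 = -70560 - 1790158 = -1860718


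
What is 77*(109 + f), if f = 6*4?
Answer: 10241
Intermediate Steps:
f = 24
77*(109 + f) = 77*(109 + 24) = 77*133 = 10241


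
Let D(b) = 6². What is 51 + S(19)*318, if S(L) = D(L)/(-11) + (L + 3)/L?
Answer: -129897/209 ≈ -621.52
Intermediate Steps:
D(b) = 36
S(L) = -36/11 + (3 + L)/L (S(L) = 36/(-11) + (L + 3)/L = 36*(-1/11) + (3 + L)/L = -36/11 + (3 + L)/L)
51 + S(19)*318 = 51 + (-25/11 + 3/19)*318 = 51 - 442/209*318 = 51 - 140556/209 = -129897/209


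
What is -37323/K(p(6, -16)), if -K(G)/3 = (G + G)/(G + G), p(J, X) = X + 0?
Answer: 12441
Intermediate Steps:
p(J, X) = X
K(G) = -3 (K(G) = -3*(G + G)/(G + G) = -3*2*G/(2*G) = -3*2*G*1/(2*G) = -3*1 = -3)
-37323/K(p(6, -16)) = -37323/(-3) = -37323*(-⅓) = 12441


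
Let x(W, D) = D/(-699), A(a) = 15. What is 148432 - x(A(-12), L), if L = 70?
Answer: 103754038/699 ≈ 1.4843e+5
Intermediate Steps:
x(W, D) = -D/699 (x(W, D) = D*(-1/699) = -D/699)
148432 - x(A(-12), L) = 148432 - (-1)*70/699 = 148432 - 1*(-70/699) = 148432 + 70/699 = 103754038/699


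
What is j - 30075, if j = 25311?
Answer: -4764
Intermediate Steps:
j - 30075 = 25311 - 30075 = -4764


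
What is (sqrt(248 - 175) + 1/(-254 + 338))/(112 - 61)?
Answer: 1/4284 + sqrt(73)/51 ≈ 0.16776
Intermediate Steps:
(sqrt(248 - 175) + 1/(-254 + 338))/(112 - 61) = (sqrt(73) + 1/84)/51 = (sqrt(73) + 1/84)*(1/51) = (1/84 + sqrt(73))*(1/51) = 1/4284 + sqrt(73)/51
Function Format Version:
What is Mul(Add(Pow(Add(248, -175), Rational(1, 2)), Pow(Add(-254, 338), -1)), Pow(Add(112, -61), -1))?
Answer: Add(Rational(1, 4284), Mul(Rational(1, 51), Pow(73, Rational(1, 2)))) ≈ 0.16776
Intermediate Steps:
Mul(Add(Pow(Add(248, -175), Rational(1, 2)), Pow(Add(-254, 338), -1)), Pow(Add(112, -61), -1)) = Mul(Add(Pow(73, Rational(1, 2)), Pow(84, -1)), Pow(51, -1)) = Mul(Add(Pow(73, Rational(1, 2)), Rational(1, 84)), Rational(1, 51)) = Mul(Add(Rational(1, 84), Pow(73, Rational(1, 2))), Rational(1, 51)) = Add(Rational(1, 4284), Mul(Rational(1, 51), Pow(73, Rational(1, 2))))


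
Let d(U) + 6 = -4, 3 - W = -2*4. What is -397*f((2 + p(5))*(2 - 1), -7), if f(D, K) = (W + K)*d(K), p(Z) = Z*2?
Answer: 15880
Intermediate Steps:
W = 11 (W = 3 - (-2)*4 = 3 - 1*(-8) = 3 + 8 = 11)
p(Z) = 2*Z
d(U) = -10 (d(U) = -6 - 4 = -10)
f(D, K) = -110 - 10*K (f(D, K) = (11 + K)*(-10) = -110 - 10*K)
-397*f((2 + p(5))*(2 - 1), -7) = -397*(-110 - 10*(-7)) = -397*(-110 + 70) = -397*(-40) = 15880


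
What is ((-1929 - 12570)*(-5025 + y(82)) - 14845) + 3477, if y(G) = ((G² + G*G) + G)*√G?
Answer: 72846107 - 196171470*√82 ≈ -1.7036e+9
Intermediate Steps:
y(G) = √G*(G + 2*G²) (y(G) = ((G² + G²) + G)*√G = (2*G² + G)*√G = (G + 2*G²)*√G = √G*(G + 2*G²))
((-1929 - 12570)*(-5025 + y(82)) - 14845) + 3477 = ((-1929 - 12570)*(-5025 + 82^(3/2)*(1 + 2*82)) - 14845) + 3477 = (-14499*(-5025 + (82*√82)*(1 + 164)) - 14845) + 3477 = (-14499*(-5025 + (82*√82)*165) - 14845) + 3477 = (-14499*(-5025 + 13530*√82) - 14845) + 3477 = ((72857475 - 196171470*√82) - 14845) + 3477 = (72842630 - 196171470*√82) + 3477 = 72846107 - 196171470*√82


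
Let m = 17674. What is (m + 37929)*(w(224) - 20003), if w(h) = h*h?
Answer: 1677709319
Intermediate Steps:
w(h) = h²
(m + 37929)*(w(224) - 20003) = (17674 + 37929)*(224² - 20003) = 55603*(50176 - 20003) = 55603*30173 = 1677709319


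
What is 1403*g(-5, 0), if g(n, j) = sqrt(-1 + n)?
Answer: 1403*I*sqrt(6) ≈ 3436.6*I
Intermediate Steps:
1403*g(-5, 0) = 1403*sqrt(-1 - 5) = 1403*sqrt(-6) = 1403*(I*sqrt(6)) = 1403*I*sqrt(6)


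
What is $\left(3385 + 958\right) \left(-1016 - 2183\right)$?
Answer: $-13893257$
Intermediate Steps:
$\left(3385 + 958\right) \left(-1016 - 2183\right) = 4343 \left(-3199\right) = -13893257$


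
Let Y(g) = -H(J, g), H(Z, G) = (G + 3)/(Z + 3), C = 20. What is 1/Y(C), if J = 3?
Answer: -6/23 ≈ -0.26087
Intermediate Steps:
H(Z, G) = (3 + G)/(3 + Z)
Y(g) = -½ - g/6 (Y(g) = -(3 + g)/(3 + 3) = -(3 + g)/6 = -(½ + g/6) = -½ - g/6)
1/Y(C) = 1/(-½ - ⅙*20) = 1/(-½ - 10/3) = 1/(-23/6) = -6/23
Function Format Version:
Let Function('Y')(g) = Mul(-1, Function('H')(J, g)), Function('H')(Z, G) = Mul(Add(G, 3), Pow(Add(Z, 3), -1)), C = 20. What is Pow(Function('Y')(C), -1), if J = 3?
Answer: Rational(-6, 23) ≈ -0.26087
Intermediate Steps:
Function('H')(Z, G) = Mul(Pow(Add(3, Z), -1), Add(3, G)) (Function('H')(Z, G) = Mul(Add(3, G), Pow(Add(3, Z), -1)) = Mul(Pow(Add(3, Z), -1), Add(3, G)))
Function('Y')(g) = Add(Rational(-1, 2), Mul(Rational(-1, 6), g)) (Function('Y')(g) = Mul(-1, Mul(Pow(Add(3, 3), -1), Add(3, g))) = Mul(-1, Mul(Pow(6, -1), Add(3, g))) = Mul(-1, Mul(Rational(1, 6), Add(3, g))) = Mul(-1, Add(Rational(1, 2), Mul(Rational(1, 6), g))) = Add(Rational(-1, 2), Mul(Rational(-1, 6), g)))
Pow(Function('Y')(C), -1) = Pow(Add(Rational(-1, 2), Mul(Rational(-1, 6), 20)), -1) = Pow(Add(Rational(-1, 2), Rational(-10, 3)), -1) = Pow(Rational(-23, 6), -1) = Rational(-6, 23)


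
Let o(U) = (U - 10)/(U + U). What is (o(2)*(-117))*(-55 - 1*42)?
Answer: -22698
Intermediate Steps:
o(U) = (-10 + U)/(2*U) (o(U) = (-10 + U)/((2*U)) = (-10 + U)*(1/(2*U)) = (-10 + U)/(2*U))
(o(2)*(-117))*(-55 - 1*42) = (((½)*(-10 + 2)/2)*(-117))*(-55 - 1*42) = (((½)*(½)*(-8))*(-117))*(-55 - 42) = -2*(-117)*(-97) = 234*(-97) = -22698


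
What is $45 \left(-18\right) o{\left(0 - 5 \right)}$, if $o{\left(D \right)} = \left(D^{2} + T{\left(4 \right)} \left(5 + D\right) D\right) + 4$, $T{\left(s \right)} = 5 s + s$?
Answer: $-23490$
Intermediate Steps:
$T{\left(s \right)} = 6 s$
$o{\left(D \right)} = 4 + D^{2} + D \left(120 + 24 D\right)$ ($o{\left(D \right)} = \left(D^{2} + 6 \cdot 4 \left(5 + D\right) D\right) + 4 = \left(D^{2} + 24 \left(5 + D\right) D\right) + 4 = \left(D^{2} + \left(120 + 24 D\right) D\right) + 4 = \left(D^{2} + D \left(120 + 24 D\right)\right) + 4 = 4 + D^{2} + D \left(120 + 24 D\right)$)
$45 \left(-18\right) o{\left(0 - 5 \right)} = 45 \left(-18\right) \left(4 + 25 \left(0 - 5\right)^{2} + 120 \left(0 - 5\right)\right) = - 810 \left(4 + 25 \left(-5\right)^{2} + 120 \left(-5\right)\right) = - 810 \left(4 + 25 \cdot 25 - 600\right) = - 810 \left(4 + 625 - 600\right) = \left(-810\right) 29 = -23490$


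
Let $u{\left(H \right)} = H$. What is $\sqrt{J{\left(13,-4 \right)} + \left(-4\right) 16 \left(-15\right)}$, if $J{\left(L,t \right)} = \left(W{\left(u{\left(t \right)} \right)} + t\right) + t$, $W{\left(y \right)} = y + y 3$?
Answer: $6 \sqrt{26} \approx 30.594$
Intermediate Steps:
$W{\left(y \right)} = 4 y$ ($W{\left(y \right)} = y + 3 y = 4 y$)
$J{\left(L,t \right)} = 6 t$ ($J{\left(L,t \right)} = \left(4 t + t\right) + t = 5 t + t = 6 t$)
$\sqrt{J{\left(13,-4 \right)} + \left(-4\right) 16 \left(-15\right)} = \sqrt{6 \left(-4\right) + \left(-4\right) 16 \left(-15\right)} = \sqrt{-24 - -960} = \sqrt{-24 + 960} = \sqrt{936} = 6 \sqrt{26}$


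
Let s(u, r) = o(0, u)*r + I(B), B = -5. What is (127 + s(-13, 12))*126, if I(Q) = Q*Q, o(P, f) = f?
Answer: -504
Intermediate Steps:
I(Q) = Q**2
s(u, r) = 25 + r*u (s(u, r) = u*r + (-5)**2 = r*u + 25 = 25 + r*u)
(127 + s(-13, 12))*126 = (127 + (25 + 12*(-13)))*126 = (127 + (25 - 156))*126 = (127 - 131)*126 = -4*126 = -504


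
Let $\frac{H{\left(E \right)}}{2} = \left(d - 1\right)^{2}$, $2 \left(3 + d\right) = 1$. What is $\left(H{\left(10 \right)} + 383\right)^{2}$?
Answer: $\frac{664225}{4} \approx 1.6606 \cdot 10^{5}$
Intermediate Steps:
$d = - \frac{5}{2}$ ($d = -3 + \frac{1}{2} \cdot 1 = -3 + \frac{1}{2} = - \frac{5}{2} \approx -2.5$)
$H{\left(E \right)} = \frac{49}{2}$ ($H{\left(E \right)} = 2 \left(- \frac{5}{2} - 1\right)^{2} = 2 \left(- \frac{7}{2}\right)^{2} = 2 \cdot \frac{49}{4} = \frac{49}{2}$)
$\left(H{\left(10 \right)} + 383\right)^{2} = \left(\frac{49}{2} + 383\right)^{2} = \left(\frac{815}{2}\right)^{2} = \frac{664225}{4}$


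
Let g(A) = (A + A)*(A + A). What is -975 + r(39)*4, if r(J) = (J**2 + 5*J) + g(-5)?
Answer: 6289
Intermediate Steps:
g(A) = 4*A**2 (g(A) = (2*A)*(2*A) = 4*A**2)
r(J) = 100 + J**2 + 5*J (r(J) = (J**2 + 5*J) + 4*(-5)**2 = (J**2 + 5*J) + 4*25 = (J**2 + 5*J) + 100 = 100 + J**2 + 5*J)
-975 + r(39)*4 = -975 + (100 + 39**2 + 5*39)*4 = -975 + (100 + 1521 + 195)*4 = -975 + 1816*4 = -975 + 7264 = 6289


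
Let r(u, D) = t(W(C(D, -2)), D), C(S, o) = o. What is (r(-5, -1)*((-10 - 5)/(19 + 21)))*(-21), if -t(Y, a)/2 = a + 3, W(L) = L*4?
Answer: -63/2 ≈ -31.500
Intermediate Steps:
W(L) = 4*L
t(Y, a) = -6 - 2*a (t(Y, a) = -2*(a + 3) = -2*(3 + a) = -6 - 2*a)
r(u, D) = -6 - 2*D
(r(-5, -1)*((-10 - 5)/(19 + 21)))*(-21) = ((-6 - 2*(-1))*((-10 - 5)/(19 + 21)))*(-21) = ((-6 + 2)*(-15/40))*(-21) = -(-60)/40*(-21) = -4*(-3/8)*(-21) = (3/2)*(-21) = -63/2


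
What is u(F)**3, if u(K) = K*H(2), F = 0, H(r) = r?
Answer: 0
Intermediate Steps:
u(K) = 2*K (u(K) = K*2 = 2*K)
u(F)**3 = (2*0)**3 = 0**3 = 0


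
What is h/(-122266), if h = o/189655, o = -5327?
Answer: 5327/23188358230 ≈ 2.2973e-7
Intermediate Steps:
h = -5327/189655 ≈ -0.028088
h/(-122266) = -5327/189655/(-122266) = -5327/189655*(-1/122266) = 5327/23188358230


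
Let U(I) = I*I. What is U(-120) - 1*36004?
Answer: -21604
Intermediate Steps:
U(I) = I**2
U(-120) - 1*36004 = (-120)**2 - 1*36004 = 14400 - 36004 = -21604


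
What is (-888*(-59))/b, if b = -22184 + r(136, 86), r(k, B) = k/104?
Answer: -227032/96125 ≈ -2.3618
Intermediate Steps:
r(k, B) = k/104 (r(k, B) = k*(1/104) = k/104)
b = -288375/13 (b = -22184 + (1/104)*136 = -22184 + 17/13 = -288375/13 ≈ -22183.)
(-888*(-59))/b = (-888*(-59))/(-288375/13) = 52392*(-13/288375) = -227032/96125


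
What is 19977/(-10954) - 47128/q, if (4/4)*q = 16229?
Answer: -840446845/177772466 ≈ -4.7277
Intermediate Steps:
q = 16229
19977/(-10954) - 47128/q = 19977/(-10954) - 47128/16229 = 19977*(-1/10954) - 47128*1/16229 = -19977/10954 - 47128/16229 = -840446845/177772466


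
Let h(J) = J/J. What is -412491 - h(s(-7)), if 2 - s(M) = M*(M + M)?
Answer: -412492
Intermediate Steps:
s(M) = 2 - 2*M² (s(M) = 2 - M*(M + M) = 2 - M*2*M = 2 - 2*M²)
h(J) = 1
-412491 - h(s(-7)) = -412491 - 1*1 = -412491 - 1 = -412492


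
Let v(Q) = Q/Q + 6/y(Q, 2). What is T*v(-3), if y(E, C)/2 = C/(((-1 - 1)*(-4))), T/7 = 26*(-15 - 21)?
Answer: -85176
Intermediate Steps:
T = -6552 (T = 7*(26*(-15 - 21)) = 7*(26*(-36)) = 7*(-936) = -6552)
y(E, C) = C/4 (y(E, C) = 2*(C/(((-1 - 1)*(-4)))) = 2*(C/((-2*(-4)))) = 2*(C/8) = C/4)
v(Q) = 13 (v(Q) = Q/Q + 6/(((¼)*2)) = 1 + 6/(½) = 1 + 6*2 = 1 + 12 = 13)
T*v(-3) = -6552*13 = -85176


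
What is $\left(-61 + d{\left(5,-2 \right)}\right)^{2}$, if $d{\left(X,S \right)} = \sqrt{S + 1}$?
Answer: $\left(61 - i\right)^{2} \approx 3720.0 - 122.0 i$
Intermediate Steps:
$d{\left(X,S \right)} = \sqrt{1 + S}$
$\left(-61 + d{\left(5,-2 \right)}\right)^{2} = \left(-61 + \sqrt{1 - 2}\right)^{2} = \left(-61 + \sqrt{-1}\right)^{2} = \left(-61 + i\right)^{2}$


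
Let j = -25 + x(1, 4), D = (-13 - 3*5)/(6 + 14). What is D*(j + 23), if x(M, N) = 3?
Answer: -7/5 ≈ -1.4000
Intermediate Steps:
D = -7/5 (D = (-13 - 15)/20 = -28*1/20 = -7/5 ≈ -1.4000)
j = -22 (j = -25 + 3 = -22)
D*(j + 23) = -7*(-22 + 23)/5 = -7/5*1 = -7/5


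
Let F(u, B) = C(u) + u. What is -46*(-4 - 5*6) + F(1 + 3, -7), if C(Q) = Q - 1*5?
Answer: 1567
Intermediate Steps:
C(Q) = -5 + Q (C(Q) = Q - 5 = -5 + Q)
F(u, B) = -5 + 2*u (F(u, B) = (-5 + u) + u = -5 + 2*u)
-46*(-4 - 5*6) + F(1 + 3, -7) = -46*(-4 - 5*6) + (-5 + 2*(1 + 3)) = -46*(-4 - 30) + (-5 + 2*4) = -46*(-34) + (-5 + 8) = 1564 + 3 = 1567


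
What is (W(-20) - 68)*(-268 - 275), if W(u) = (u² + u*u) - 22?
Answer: -385530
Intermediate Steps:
W(u) = -22 + 2*u² (W(u) = (u² + u²) - 22 = 2*u² - 22 = -22 + 2*u²)
(W(-20) - 68)*(-268 - 275) = ((-22 + 2*(-20)²) - 68)*(-268 - 275) = ((-22 + 2*400) - 68)*(-543) = ((-22 + 800) - 68)*(-543) = (778 - 68)*(-543) = 710*(-543) = -385530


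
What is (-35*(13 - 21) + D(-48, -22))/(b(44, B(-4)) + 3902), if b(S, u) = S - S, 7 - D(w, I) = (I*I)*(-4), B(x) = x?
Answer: 2223/3902 ≈ 0.56971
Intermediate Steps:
D(w, I) = 7 + 4*I**2 (D(w, I) = 7 - I*I*(-4) = 7 - I**2*(-4) = 7 - (-4)*I**2 = 7 + 4*I**2)
b(S, u) = 0
(-35*(13 - 21) + D(-48, -22))/(b(44, B(-4)) + 3902) = (-35*(13 - 21) + (7 + 4*(-22)**2))/(0 + 3902) = (-35*(-8) + (7 + 4*484))/3902 = (280 + (7 + 1936))*(1/3902) = (280 + 1943)*(1/3902) = 2223*(1/3902) = 2223/3902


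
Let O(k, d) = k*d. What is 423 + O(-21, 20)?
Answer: 3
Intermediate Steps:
O(k, d) = d*k
423 + O(-21, 20) = 423 + 20*(-21) = 423 - 420 = 3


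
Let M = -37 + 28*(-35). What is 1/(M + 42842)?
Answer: 1/41825 ≈ 2.3909e-5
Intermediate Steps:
M = -1017 (M = -37 - 980 = -1017)
1/(M + 42842) = 1/(-1017 + 42842) = 1/41825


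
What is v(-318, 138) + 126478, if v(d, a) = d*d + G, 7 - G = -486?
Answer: 228095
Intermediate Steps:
G = 493 (G = 7 - 1*(-486) = 7 + 486 = 493)
v(d, a) = 493 + d² (v(d, a) = d*d + 493 = d² + 493 = 493 + d²)
v(-318, 138) + 126478 = (493 + (-318)²) + 126478 = (493 + 101124) + 126478 = 101617 + 126478 = 228095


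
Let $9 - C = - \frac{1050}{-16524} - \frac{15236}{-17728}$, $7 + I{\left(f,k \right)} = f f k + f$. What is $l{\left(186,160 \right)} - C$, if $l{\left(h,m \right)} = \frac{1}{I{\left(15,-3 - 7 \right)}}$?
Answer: $- \frac{55260485375}{6841310544} \approx -8.0775$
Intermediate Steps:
$I{\left(f,k \right)} = -7 + f + k f^{2}$ ($I{\left(f,k \right)} = -7 + \left(f f k + f\right) = -7 + \left(f^{2} k + f\right) = -7 + \left(k f^{2} + f\right) = -7 + \left(f + k f^{2}\right) = -7 + f + k f^{2}$)
$l{\left(h,m \right)} = - \frac{1}{2242}$ ($l{\left(h,m \right)} = \frac{1}{-7 + 15 + \left(-3 - 7\right) 15^{2}} = \frac{1}{-7 + 15 - 2250} = \frac{1}{-2242} = - \frac{1}{2242}$)
$C = \frac{49292983}{6102864}$ ($C = 9 - \left(- \frac{1050}{-16524} - \frac{15236}{-17728}\right) = 9 - \left(\left(-1050\right) \left(- \frac{1}{16524}\right) - - \frac{3809}{4432}\right) = 9 - \left(\frac{175}{2754} + \frac{3809}{4432}\right) = 9 - \frac{5632793}{6102864} = \frac{49292983}{6102864} \approx 8.077$)
$l{\left(186,160 \right)} - C = - \frac{1}{2242} - \frac{49292983}{6102864} = - \frac{55260485375}{6841310544}$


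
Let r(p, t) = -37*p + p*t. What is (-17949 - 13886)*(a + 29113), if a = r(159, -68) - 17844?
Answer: 172736710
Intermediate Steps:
a = -34539 (a = 159*(-37 - 68) - 17844 = 159*(-105) - 17844 = -16695 - 17844 = -34539)
(-17949 - 13886)*(a + 29113) = (-17949 - 13886)*(-34539 + 29113) = -31835*(-5426) = 172736710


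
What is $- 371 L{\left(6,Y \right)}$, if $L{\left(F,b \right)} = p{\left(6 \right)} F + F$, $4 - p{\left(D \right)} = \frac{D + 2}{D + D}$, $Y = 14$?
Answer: $-9646$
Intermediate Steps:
$p{\left(D \right)} = 4 - \frac{2 + D}{2 D}$ ($p{\left(D \right)} = 4 - \frac{D + 2}{D + D} = 4 - \frac{2 + D}{2 D}$)
$L{\left(F,b \right)} = \frac{13 F}{3}$ ($L{\left(F,b \right)} = \left(\frac{7}{2} - \frac{1}{6}\right) F + F = \frac{10 F}{3} + F = \frac{13 F}{3}$)
$- 371 L{\left(6,Y \right)} = - 371 \cdot \frac{13}{3} \cdot 6 = \left(-371\right) 26 = -9646$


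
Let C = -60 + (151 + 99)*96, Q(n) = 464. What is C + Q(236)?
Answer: 24404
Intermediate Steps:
C = 23940 (C = -60 + 250*96 = -60 + 24000 = 23940)
C + Q(236) = 23940 + 464 = 24404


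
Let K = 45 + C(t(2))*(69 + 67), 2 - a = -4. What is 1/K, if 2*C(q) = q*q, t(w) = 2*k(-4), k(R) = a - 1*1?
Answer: 1/6845 ≈ 0.00014609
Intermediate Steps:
a = 6 (a = 2 - 1*(-4) = 2 + 4 = 6)
k(R) = 5 (k(R) = 6 - 1*1 = 6 - 1 = 5)
t(w) = 10 (t(w) = 2*5 = 10)
C(q) = q²/2 (C(q) = (q*q)/2 = q²/2)
K = 6845 (K = 45 + ((½)*10²)*(69 + 67) = 45 + ((½)*100)*136 = 45 + 50*136 = 45 + 6800 = 6845)
1/K = 1/6845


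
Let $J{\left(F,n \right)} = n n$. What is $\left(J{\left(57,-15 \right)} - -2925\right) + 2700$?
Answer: $5850$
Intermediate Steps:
$J{\left(F,n \right)} = n^{2}$
$\left(J{\left(57,-15 \right)} - -2925\right) + 2700 = \left(\left(-15\right)^{2} - -2925\right) + 2700 = \left(225 + 2925\right) + 2700 = 3150 + 2700 = 5850$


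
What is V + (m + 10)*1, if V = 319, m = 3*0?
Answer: 329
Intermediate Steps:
m = 0
V + (m + 10)*1 = 319 + (0 + 10)*1 = 319 + 10*1 = 319 + 10 = 329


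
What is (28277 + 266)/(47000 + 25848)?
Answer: 28543/72848 ≈ 0.39182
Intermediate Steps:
(28277 + 266)/(47000 + 25848) = 28543/72848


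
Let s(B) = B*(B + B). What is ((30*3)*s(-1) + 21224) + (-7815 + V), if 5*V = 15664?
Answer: 83609/5 ≈ 16722.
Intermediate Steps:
s(B) = 2*B² (s(B) = B*(2*B) = 2*B²)
V = 15664/5 (V = (⅕)*15664 = 15664/5 ≈ 3132.8)
((30*3)*s(-1) + 21224) + (-7815 + V) = ((30*3)*(2*(-1)²) + 21224) + (-7815 + 15664/5) = (90*(2*1) + 21224) - 23411/5 = (90*2 + 21224) - 23411/5 = (180 + 21224) - 23411/5 = 21404 - 23411/5 = 83609/5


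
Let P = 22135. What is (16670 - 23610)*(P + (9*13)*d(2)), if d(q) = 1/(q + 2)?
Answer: -153819895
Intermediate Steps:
d(q) = 1/(2 + q)
(16670 - 23610)*(P + (9*13)*d(2)) = (16670 - 23610)*(22135 + (9*13)/(2 + 2)) = -6940*(22135 + 117/4) = -6940*88657/4 = -153819895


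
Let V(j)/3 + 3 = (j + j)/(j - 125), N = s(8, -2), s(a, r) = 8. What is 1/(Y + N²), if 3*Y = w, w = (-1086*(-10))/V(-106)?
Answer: -481/247956 ≈ -0.0019399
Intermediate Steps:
N = 8
V(j) = -9 + 6*j/(-125 + j) (V(j) = -9 + 3*((j + j)/(j - 125)) = -9 + 3*((2*j)/(-125 + j)) = -9 + 3*(2*j/(-125 + j)) = -9 + 6*j/(-125 + j))
w = -836220/481 (w = (-1086*(-10))/((3*(375 - 1*(-106))/(-125 - 106))) = 10860/((3*(375 + 106)/(-231))) = 10860/((3*(-1/231)*481)) = 10860/(-481/77) = 10860*(-77/481) = -836220/481 ≈ -1738.5)
Y = -278740/481 (Y = (⅓)*(-836220/481) = -278740/481 ≈ -579.50)
1/(Y + N²) = 1/(-278740/481 + 8²) = 1/(-278740/481 + 64) = 1/(-247956/481) = -481/247956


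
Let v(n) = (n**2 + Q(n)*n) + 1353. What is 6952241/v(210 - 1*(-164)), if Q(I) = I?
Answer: 6952241/281105 ≈ 24.732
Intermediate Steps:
v(n) = 1353 + 2*n**2 (v(n) = (n**2 + n*n) + 1353 = (n**2 + n**2) + 1353 = 2*n**2 + 1353 = 1353 + 2*n**2)
6952241/v(210 - 1*(-164)) = 6952241/(1353 + 2*(210 - 1*(-164))**2) = 6952241/(1353 + 2*(210 + 164)**2) = 6952241/(1353 + 2*374**2) = 6952241/(1353 + 2*139876) = 6952241/(1353 + 279752) = 6952241/281105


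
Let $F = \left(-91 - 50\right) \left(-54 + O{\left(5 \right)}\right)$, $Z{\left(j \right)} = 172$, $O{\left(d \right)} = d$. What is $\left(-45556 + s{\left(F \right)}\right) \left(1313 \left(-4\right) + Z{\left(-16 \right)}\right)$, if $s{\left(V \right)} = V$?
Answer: $196326760$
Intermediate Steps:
$F = 6909$ ($F = \left(-91 - 50\right) \left(-54 + 5\right) = \left(-141\right) \left(-49\right) = 6909$)
$\left(-45556 + s{\left(F \right)}\right) \left(1313 \left(-4\right) + Z{\left(-16 \right)}\right) = \left(-45556 + 6909\right) \left(1313 \left(-4\right) + 172\right) = - 38647 \left(-5252 + 172\right) = \left(-38647\right) \left(-5080\right) = 196326760$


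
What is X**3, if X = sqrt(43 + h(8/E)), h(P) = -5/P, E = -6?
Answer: 187*sqrt(187)/8 ≈ 319.65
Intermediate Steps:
X = sqrt(187)/2 (X = sqrt(43 - 5/(8/(-6))) = sqrt(43 - 5/(8*(-1/6))) = sqrt(43 - 5/(-4/3)) = sqrt(43 - 5*(-3/4)) = sqrt(43 + 15/4) = sqrt(187/4) = sqrt(187)/2 ≈ 6.8374)
X**3 = (sqrt(187)/2)**3 = 187*sqrt(187)/8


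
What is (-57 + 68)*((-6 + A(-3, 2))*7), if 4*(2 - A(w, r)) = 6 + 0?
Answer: -847/2 ≈ -423.50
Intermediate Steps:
A(w, r) = ½ (A(w, r) = 2 - (6 + 0)/4 = 2 - ¼*6 = 2 - 3/2 = ½)
(-57 + 68)*((-6 + A(-3, 2))*7) = (-57 + 68)*((-6 + ½)*7) = 11*(-11/2*7) = 11*(-77/2) = -847/2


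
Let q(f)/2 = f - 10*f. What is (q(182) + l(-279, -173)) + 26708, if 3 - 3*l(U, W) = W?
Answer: 70472/3 ≈ 23491.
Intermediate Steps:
q(f) = -18*f (q(f) = 2*(f - 10*f) = 2*(-9*f) = -18*f)
l(U, W) = 1 - W/3
(q(182) + l(-279, -173)) + 26708 = (-18*182 + (1 - ⅓*(-173))) + 26708 = (-3276 + (1 + 173/3)) + 26708 = (-3276 + 176/3) + 26708 = -9652/3 + 26708 = 70472/3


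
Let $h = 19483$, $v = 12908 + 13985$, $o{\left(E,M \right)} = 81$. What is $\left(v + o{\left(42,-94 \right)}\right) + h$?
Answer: $46457$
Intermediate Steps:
$v = 26893$
$\left(v + o{\left(42,-94 \right)}\right) + h = \left(26893 + 81\right) + 19483 = 26974 + 19483 = 46457$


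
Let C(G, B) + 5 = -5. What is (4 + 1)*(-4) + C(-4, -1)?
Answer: -30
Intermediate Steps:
C(G, B) = -10 (C(G, B) = -5 - 5 = -10)
(4 + 1)*(-4) + C(-4, -1) = (4 + 1)*(-4) - 10 = 5*(-4) - 10 = -20 - 10 = -30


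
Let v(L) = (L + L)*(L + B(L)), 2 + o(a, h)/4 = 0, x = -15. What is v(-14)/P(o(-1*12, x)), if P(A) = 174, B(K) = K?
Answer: 392/87 ≈ 4.5057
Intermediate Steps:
o(a, h) = -8 (o(a, h) = -8 + 4*0 = -8 + 0 = -8)
v(L) = 4*L² (v(L) = (L + L)*(L + L) = (2*L)*(2*L) = 4*L²)
v(-14)/P(o(-1*12, x)) = (4*(-14)²)/174 = (4*196)*(1/174) = 784*(1/174) = 392/87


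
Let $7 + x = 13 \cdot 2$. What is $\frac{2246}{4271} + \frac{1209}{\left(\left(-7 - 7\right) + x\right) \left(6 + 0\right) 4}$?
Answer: $\frac{1811053}{170840} \approx 10.601$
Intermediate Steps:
$x = 19$ ($x = -7 + 13 \cdot 2 = -7 + 26 = 19$)
$\frac{2246}{4271} + \frac{1209}{\left(\left(-7 - 7\right) + x\right) \left(6 + 0\right) 4} = \frac{2246}{4271} + \frac{1209}{\left(\left(-7 - 7\right) + 19\right) \left(6 + 0\right) 4} = 2246 \cdot \frac{1}{4271} + \frac{1209}{\left(-14 + 19\right) 6 \cdot 4} = \frac{2246}{4271} + \frac{1209}{5 \cdot 24} = \frac{2246}{4271} + \frac{1209}{120} = \frac{2246}{4271} + 1209 \cdot \frac{1}{120} = \frac{2246}{4271} + \frac{403}{40} = \frac{1811053}{170840}$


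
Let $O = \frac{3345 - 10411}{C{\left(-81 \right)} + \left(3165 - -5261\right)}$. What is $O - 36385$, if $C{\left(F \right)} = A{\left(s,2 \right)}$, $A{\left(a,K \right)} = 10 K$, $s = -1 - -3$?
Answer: $- \frac{153657388}{4223} \approx -36386.0$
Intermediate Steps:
$s = 2$ ($s = -1 + 3 = 2$)
$C{\left(F \right)} = 20$ ($C{\left(F \right)} = 10 \cdot 2 = 20$)
$O = - \frac{3533}{4223}$ ($O = \frac{3345 - 10411}{20 + \left(3165 - -5261\right)} = - \frac{7066}{20 + \left(3165 + 5261\right)} = - \frac{7066}{20 + 8426} = - \frac{7066}{8446} = \left(-7066\right) \frac{1}{8446} = - \frac{3533}{4223} \approx -0.83661$)
$O - 36385 = - \frac{3533}{4223} - 36385 = - \frac{153657388}{4223}$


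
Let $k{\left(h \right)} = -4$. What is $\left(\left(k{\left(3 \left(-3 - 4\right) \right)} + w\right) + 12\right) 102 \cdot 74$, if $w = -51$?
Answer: $-324564$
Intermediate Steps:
$\left(\left(k{\left(3 \left(-3 - 4\right) \right)} + w\right) + 12\right) 102 \cdot 74 = \left(\left(-4 - 51\right) + 12\right) 102 \cdot 74 = \left(-55 + 12\right) 102 \cdot 74 = \left(-43\right) 102 \cdot 74 = \left(-4386\right) 74 = -324564$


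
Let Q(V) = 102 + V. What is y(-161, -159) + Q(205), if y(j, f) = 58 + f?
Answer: 206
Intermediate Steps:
y(-161, -159) + Q(205) = (58 - 159) + (102 + 205) = -101 + 307 = 206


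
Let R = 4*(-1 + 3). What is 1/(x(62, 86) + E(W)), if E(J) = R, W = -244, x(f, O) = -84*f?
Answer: -1/5200 ≈ -0.00019231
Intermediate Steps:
R = 8 (R = 4*2 = 8)
E(J) = 8
1/(x(62, 86) + E(W)) = 1/(-84*62 + 8) = 1/(-5208 + 8) = 1/(-5200) = -1/5200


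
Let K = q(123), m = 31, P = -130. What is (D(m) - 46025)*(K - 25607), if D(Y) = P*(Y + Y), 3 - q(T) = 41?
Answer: 1387009825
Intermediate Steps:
q(T) = -38 (q(T) = 3 - 1*41 = 3 - 41 = -38)
K = -38
D(Y) = -260*Y (D(Y) = -130*(Y + Y) = -260*Y)
(D(m) - 46025)*(K - 25607) = (-260*31 - 46025)*(-38 - 25607) = (-8060 - 46025)*(-25645) = -54085*(-25645) = 1387009825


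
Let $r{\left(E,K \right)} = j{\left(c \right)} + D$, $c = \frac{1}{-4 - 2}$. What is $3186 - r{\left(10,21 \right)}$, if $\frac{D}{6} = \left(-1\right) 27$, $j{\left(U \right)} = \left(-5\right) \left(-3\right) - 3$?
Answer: $3336$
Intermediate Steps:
$c = - \frac{1}{6}$ ($c = \frac{1}{-6} = - \frac{1}{6} \approx -0.16667$)
$j{\left(U \right)} = 12$ ($j{\left(U \right)} = 15 - 3 = 12$)
$D = -162$ ($D = 6 \left(\left(-1\right) 27\right) = 6 \left(-27\right) = -162$)
$r{\left(E,K \right)} = -150$ ($r{\left(E,K \right)} = 12 - 162 = -150$)
$3186 - r{\left(10,21 \right)} = 3186 - -150 = 3186 + 150 = 3336$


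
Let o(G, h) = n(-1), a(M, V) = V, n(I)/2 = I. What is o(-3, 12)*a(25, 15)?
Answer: -30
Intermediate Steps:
n(I) = 2*I
o(G, h) = -2 (o(G, h) = 2*(-1) = -2)
o(-3, 12)*a(25, 15) = -2*15 = -30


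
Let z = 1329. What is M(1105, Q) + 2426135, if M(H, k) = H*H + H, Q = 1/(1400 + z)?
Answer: 3648265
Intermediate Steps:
Q = 1/2729 (Q = 1/(1400 + 1329) = 1/2729 ≈ 0.00036643)
M(H, k) = H + H² (M(H, k) = H² + H = H + H²)
M(1105, Q) + 2426135 = 1105*(1 + 1105) + 2426135 = 1105*1106 + 2426135 = 1222130 + 2426135 = 3648265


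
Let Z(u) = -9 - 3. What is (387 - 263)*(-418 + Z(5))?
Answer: -53320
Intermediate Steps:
Z(u) = -12
(387 - 263)*(-418 + Z(5)) = (387 - 263)*(-418 - 12) = 124*(-430) = -53320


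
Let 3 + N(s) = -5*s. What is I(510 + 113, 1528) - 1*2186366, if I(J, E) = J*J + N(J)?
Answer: -1801355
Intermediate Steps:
N(s) = -3 - 5*s
I(J, E) = -3 + J**2 - 5*J (I(J, E) = J*J + (-3 - 5*J) = J**2 + (-3 - 5*J) = -3 + J**2 - 5*J)
I(510 + 113, 1528) - 1*2186366 = (-3 + (510 + 113)**2 - 5*(510 + 113)) - 1*2186366 = (-3 + 623**2 - 5*623) - 2186366 = (-3 + 388129 - 3115) - 2186366 = 385011 - 2186366 = -1801355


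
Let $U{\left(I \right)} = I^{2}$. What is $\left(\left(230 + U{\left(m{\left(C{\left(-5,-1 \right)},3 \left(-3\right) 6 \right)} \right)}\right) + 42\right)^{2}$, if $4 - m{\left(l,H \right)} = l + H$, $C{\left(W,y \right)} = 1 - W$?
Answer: $8856576$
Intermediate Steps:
$m{\left(l,H \right)} = 4 - H - l$ ($m{\left(l,H \right)} = 4 - \left(l + H\right) = 4 - \left(H + l\right) = 4 - H - l$)
$\left(\left(230 + U{\left(m{\left(C{\left(-5,-1 \right)},3 \left(-3\right) 6 \right)} \right)}\right) + 42\right)^{2} = \left(\left(230 + \left(4 - 3 \left(-3\right) 6 - \left(1 - -5\right)\right)^{2}\right) + 42\right)^{2} = \left(\left(230 + \left(4 - \left(-9\right) 6 - \left(1 + 5\right)\right)^{2}\right) + 42\right)^{2} = \left(\left(230 + \left(4 - -54 - 6\right)^{2}\right) + 42\right)^{2} = \left(\left(230 + \left(4 + 54 - 6\right)^{2}\right) + 42\right)^{2} = \left(\left(230 + 52^{2}\right) + 42\right)^{2} = \left(\left(230 + 2704\right) + 42\right)^{2} = \left(2934 + 42\right)^{2} = 2976^{2} = 8856576$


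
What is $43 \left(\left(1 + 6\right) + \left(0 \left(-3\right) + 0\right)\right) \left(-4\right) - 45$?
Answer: $-1249$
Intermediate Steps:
$43 \left(\left(1 + 6\right) + \left(0 \left(-3\right) + 0\right)\right) \left(-4\right) - 45 = 43 \left(7 + \left(0 + 0\right)\right) \left(-4\right) - 45 = 43 \left(7 + 0\right) \left(-4\right) - 45 = 43 \cdot 7 \left(-4\right) - 45 = 43 \left(-28\right) - 45 = -1204 - 45 = -1249$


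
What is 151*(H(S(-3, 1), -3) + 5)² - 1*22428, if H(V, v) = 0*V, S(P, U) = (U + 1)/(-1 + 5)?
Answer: -18653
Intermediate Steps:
S(P, U) = ¼ + U/4 (S(P, U) = (1 + U)/4 = (1 + U)*(¼) = ¼ + U/4)
H(V, v) = 0
151*(H(S(-3, 1), -3) + 5)² - 1*22428 = 151*(0 + 5)² - 1*22428 = 151*5² - 22428 = 151*25 - 22428 = 3775 - 22428 = -18653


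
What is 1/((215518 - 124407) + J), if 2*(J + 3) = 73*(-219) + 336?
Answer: 2/166565 ≈ 1.2007e-5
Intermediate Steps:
J = -15657/2 (J = -3 + (73*(-219) + 336)/2 = -3 + (-15987 + 336)/2 = -3 + (½)*(-15651) = -3 - 15651/2 = -15657/2 ≈ -7828.5)
1/((215518 - 124407) + J) = 1/((215518 - 124407) - 15657/2) = 1/(91111 - 15657/2) = 1/(166565/2) = 2/166565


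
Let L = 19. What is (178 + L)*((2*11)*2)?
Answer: 8668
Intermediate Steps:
(178 + L)*((2*11)*2) = (178 + 19)*((2*11)*2) = 197*(22*2) = 197*44 = 8668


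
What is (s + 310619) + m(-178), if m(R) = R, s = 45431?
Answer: 355872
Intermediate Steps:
(s + 310619) + m(-178) = (45431 + 310619) - 178 = 356050 - 178 = 355872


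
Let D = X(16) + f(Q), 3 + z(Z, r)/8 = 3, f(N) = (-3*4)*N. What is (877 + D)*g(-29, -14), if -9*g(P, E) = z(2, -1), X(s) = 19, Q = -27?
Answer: 0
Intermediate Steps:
f(N) = -12*N
z(Z, r) = 0 (z(Z, r) = -24 + 8*3 = -24 + 24 = 0)
g(P, E) = 0 (g(P, E) = -⅑*0 = 0)
D = 343 (D = 19 - 12*(-27) = 19 + 324 = 343)
(877 + D)*g(-29, -14) = (877 + 343)*0 = 1220*0 = 0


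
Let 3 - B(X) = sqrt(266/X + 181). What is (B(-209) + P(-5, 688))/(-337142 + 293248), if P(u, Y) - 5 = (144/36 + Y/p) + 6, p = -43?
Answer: -1/21947 + sqrt(21747)/482834 ≈ 0.00025986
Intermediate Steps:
P(u, Y) = 15 - Y/43 (P(u, Y) = 5 + ((144/36 + Y/(-43)) + 6) = 5 + ((144*(1/36) + Y*(-1/43)) + 6) = 5 + ((4 - Y/43) + 6) = 5 + (10 - Y/43) = 15 - Y/43)
B(X) = 3 - sqrt(181 + 266/X) (B(X) = 3 - sqrt(266/X + 181) = 3 - sqrt(181 + 266/X))
(B(-209) + P(-5, 688))/(-337142 + 293248) = ((3 - sqrt(181 + 266/(-209))) + (15 - 1/43*688))/(-337142 + 293248) = ((3 - sqrt(181 + 266*(-1/209))) + (15 - 16))/(-43894) = ((3 - sqrt(181 - 14/11)) - 1)*(-1/43894) = ((3 - sqrt(1977/11)) - 1)*(-1/43894) = ((3 - sqrt(21747)/11) - 1)*(-1/43894) = (2 - sqrt(21747)/11)*(-1/43894) = -1/21947 + sqrt(21747)/482834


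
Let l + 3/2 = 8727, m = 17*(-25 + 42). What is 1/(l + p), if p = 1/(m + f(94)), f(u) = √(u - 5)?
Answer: 727986205/6352046153398 + √89/6352046153398 ≈ 0.00011461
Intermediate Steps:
m = 289 (m = 17*17 = 289)
f(u) = √(-5 + u)
l = 17451/2 (l = -3/2 + 8727 = 17451/2 ≈ 8725.5)
p = 1/(289 + √89) (p = 1/(289 + √(-5 + 94)) = 1/(289 + √89) ≈ 0.0033508)
1/(l + p) = 1/(17451/2 + (289/83432 - √89/83432)) = 1/(727986205/83432 - √89/83432)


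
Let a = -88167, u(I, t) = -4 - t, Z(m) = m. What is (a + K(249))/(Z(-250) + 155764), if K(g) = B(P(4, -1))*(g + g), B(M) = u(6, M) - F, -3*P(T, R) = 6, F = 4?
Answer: -30385/51838 ≈ -0.58615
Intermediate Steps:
P(T, R) = -2 (P(T, R) = -⅓*6 = -2)
B(M) = -8 - M (B(M) = (-4 - M) - 1*4 = (-4 - M) - 4 = -8 - M)
K(g) = -12*g (K(g) = (-8 - 1*(-2))*(g + g) = (-8 + 2)*(2*g) = -12*g)
(a + K(249))/(Z(-250) + 155764) = (-88167 - 12*249)/(-250 + 155764) = (-88167 - 2988)/155514 = -91155*1/155514 = -30385/51838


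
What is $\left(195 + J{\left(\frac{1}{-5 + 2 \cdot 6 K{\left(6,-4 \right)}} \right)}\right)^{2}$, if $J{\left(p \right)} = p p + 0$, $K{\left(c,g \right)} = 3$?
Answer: $\frac{35117260816}{923521} \approx 38025.0$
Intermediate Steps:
$J{\left(p \right)} = p^{2}$ ($J{\left(p \right)} = p^{2} + 0 = p^{2}$)
$\left(195 + J{\left(\frac{1}{-5 + 2 \cdot 6 K{\left(6,-4 \right)}} \right)}\right)^{2} = \left(195 + \left(\frac{1}{-5 + 2 \cdot 6 \cdot 3}\right)^{2}\right)^{2} = \left(195 + \left(\frac{1}{-5 + 12 \cdot 3}\right)^{2}\right)^{2} = \left(195 + \left(\frac{1}{-5 + 36}\right)^{2}\right)^{2} = \left(195 + \left(\frac{1}{31}\right)^{2}\right)^{2} = \left(195 + \frac{1}{961}\right)^{2} = \left(\frac{187396}{961}\right)^{2} = \frac{35117260816}{923521}$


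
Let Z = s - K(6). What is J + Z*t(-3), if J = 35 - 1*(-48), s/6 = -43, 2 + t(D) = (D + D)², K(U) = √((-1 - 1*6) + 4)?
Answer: -8689 - 34*I*√3 ≈ -8689.0 - 58.89*I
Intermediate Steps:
K(U) = I*√3 (K(U) = √((-1 - 6) + 4) = √(-7 + 4) = √(-3) = I*√3)
t(D) = -2 + 4*D² (t(D) = -2 + (D + D)² = -2 + (2*D)² = -2 + 4*D²)
s = -258 (s = 6*(-43) = -258)
Z = -258 - I*√3 ≈ -258.0 - 1.732*I
J = 83 (J = 35 + 48 = 83)
J + Z*t(-3) = 83 + (-258 - I*√3)*(-2 + 4*(-3)²) = 83 + (-258 - I*√3)*(-2 + 4*9) = 83 + (-258 - I*√3)*(-2 + 36) = 83 + (-258 - I*√3)*34 = 83 + (-8772 - 34*I*√3) = -8689 - 34*I*√3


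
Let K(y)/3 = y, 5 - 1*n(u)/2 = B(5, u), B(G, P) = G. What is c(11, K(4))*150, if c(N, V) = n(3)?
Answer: 0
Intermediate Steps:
n(u) = 0 (n(u) = 10 - 2*5 = 10 - 10 = 0)
K(y) = 3*y
c(N, V) = 0
c(11, K(4))*150 = 0*150 = 0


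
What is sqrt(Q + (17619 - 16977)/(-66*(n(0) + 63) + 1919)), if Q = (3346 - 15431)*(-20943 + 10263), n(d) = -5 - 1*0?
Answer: sqrt(470359330026222)/1909 ≈ 11361.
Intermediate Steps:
n(d) = -5 (n(d) = -5 + 0 = -5)
Q = 129067800 (Q = -12085*(-10680) = 129067800)
sqrt(Q + (17619 - 16977)/(-66*(n(0) + 63) + 1919)) = sqrt(129067800 + (17619 - 16977)/(-66*(-5 + 63) + 1919)) = sqrt(129067800 + 642/(-66*58 + 1919)) = sqrt(129067800 + 642/(-3828 + 1919)) = sqrt(129067800 + 642/(-1909)) = sqrt(129067800 + 642*(-1/1909)) = sqrt(129067800 - 642/1909) = sqrt(246390429558/1909) = sqrt(470359330026222)/1909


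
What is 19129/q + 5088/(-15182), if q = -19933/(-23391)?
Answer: 3396515208897/151311403 ≈ 22447.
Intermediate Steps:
q = 19933/23391 (q = -19933*(-1)/23391 = -1*(-19933/23391) = 19933/23391 ≈ 0.85217)
19129/q + 5088/(-15182) = 19129/(19933/23391) + 5088/(-15182) = 19129*(23391/19933) + 5088*(-1/15182) = 447446439/19933 - 2544/7591 = 3396515208897/151311403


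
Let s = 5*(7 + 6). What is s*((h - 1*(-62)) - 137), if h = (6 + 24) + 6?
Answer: -2535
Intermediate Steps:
h = 36 (h = 30 + 6 = 36)
s = 65 (s = 5*13 = 65)
s*((h - 1*(-62)) - 137) = 65*((36 - 1*(-62)) - 137) = 65*((36 + 62) - 137) = 65*(98 - 137) = 65*(-39) = -2535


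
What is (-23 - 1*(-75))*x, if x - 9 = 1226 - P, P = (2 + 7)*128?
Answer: 4316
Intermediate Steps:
P = 1152 (P = 9*128 = 1152)
x = 83 (x = 9 + (1226 - 1*1152) = 9 + (1226 - 1152) = 9 + 74 = 83)
(-23 - 1*(-75))*x = (-23 - 1*(-75))*83 = (-23 + 75)*83 = 52*83 = 4316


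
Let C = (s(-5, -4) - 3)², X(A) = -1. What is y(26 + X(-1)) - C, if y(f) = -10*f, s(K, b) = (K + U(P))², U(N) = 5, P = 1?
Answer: -259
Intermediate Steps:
s(K, b) = (5 + K)² (s(K, b) = (K + 5)² = (5 + K)²)
C = 9 (C = ((5 - 5)² - 3)² = (0² - 3)² = (0 - 3)² = (-3)² = 9)
y(26 + X(-1)) - C = -10*(26 - 1) - 1*9 = -10*25 - 9 = -250 - 9 = -259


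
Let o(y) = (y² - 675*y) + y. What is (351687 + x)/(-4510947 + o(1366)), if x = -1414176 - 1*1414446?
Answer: 495387/713135 ≈ 0.69466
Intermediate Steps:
x = -2828622 (x = -1414176 - 1414446 = -2828622)
o(y) = y² - 674*y
(351687 + x)/(-4510947 + o(1366)) = (351687 - 2828622)/(-4510947 + 1366*(-674 + 1366)) = -2476935/(-4510947 + 1366*692) = -2476935/(-4510947 + 945272) = -2476935/(-3565675) = -2476935*(-1/3565675) = 495387/713135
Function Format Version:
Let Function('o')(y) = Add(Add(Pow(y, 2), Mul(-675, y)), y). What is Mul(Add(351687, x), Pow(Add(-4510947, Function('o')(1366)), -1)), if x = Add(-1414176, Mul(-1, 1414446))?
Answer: Rational(495387, 713135) ≈ 0.69466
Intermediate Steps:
x = -2828622 (x = Add(-1414176, -1414446) = -2828622)
Function('o')(y) = Add(Pow(y, 2), Mul(-674, y))
Mul(Add(351687, x), Pow(Add(-4510947, Function('o')(1366)), -1)) = Mul(Add(351687, -2828622), Pow(Add(-4510947, Mul(1366, Add(-674, 1366))), -1)) = Mul(-2476935, Pow(Add(-4510947, Mul(1366, 692)), -1)) = Mul(-2476935, Pow(Add(-4510947, 945272), -1)) = Mul(-2476935, Pow(-3565675, -1)) = Mul(-2476935, Rational(-1, 3565675)) = Rational(495387, 713135)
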